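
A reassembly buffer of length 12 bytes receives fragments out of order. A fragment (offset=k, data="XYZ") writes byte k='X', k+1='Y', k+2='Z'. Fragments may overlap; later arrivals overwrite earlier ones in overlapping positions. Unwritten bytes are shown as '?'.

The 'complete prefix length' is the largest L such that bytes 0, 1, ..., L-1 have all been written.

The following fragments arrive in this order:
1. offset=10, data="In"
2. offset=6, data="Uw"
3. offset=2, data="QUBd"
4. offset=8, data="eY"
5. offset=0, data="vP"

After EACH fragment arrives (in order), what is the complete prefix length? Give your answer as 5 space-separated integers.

Answer: 0 0 0 0 12

Derivation:
Fragment 1: offset=10 data="In" -> buffer=??????????In -> prefix_len=0
Fragment 2: offset=6 data="Uw" -> buffer=??????Uw??In -> prefix_len=0
Fragment 3: offset=2 data="QUBd" -> buffer=??QUBdUw??In -> prefix_len=0
Fragment 4: offset=8 data="eY" -> buffer=??QUBdUweYIn -> prefix_len=0
Fragment 5: offset=0 data="vP" -> buffer=vPQUBdUweYIn -> prefix_len=12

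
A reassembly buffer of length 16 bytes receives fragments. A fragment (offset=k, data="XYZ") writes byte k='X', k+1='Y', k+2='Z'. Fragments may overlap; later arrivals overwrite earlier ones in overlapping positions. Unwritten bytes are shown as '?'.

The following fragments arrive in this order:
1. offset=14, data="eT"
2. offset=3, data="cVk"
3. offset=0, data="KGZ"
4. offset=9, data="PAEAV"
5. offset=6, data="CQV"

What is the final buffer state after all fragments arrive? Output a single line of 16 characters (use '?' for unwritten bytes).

Answer: KGZcVkCQVPAEAVeT

Derivation:
Fragment 1: offset=14 data="eT" -> buffer=??????????????eT
Fragment 2: offset=3 data="cVk" -> buffer=???cVk????????eT
Fragment 3: offset=0 data="KGZ" -> buffer=KGZcVk????????eT
Fragment 4: offset=9 data="PAEAV" -> buffer=KGZcVk???PAEAVeT
Fragment 5: offset=6 data="CQV" -> buffer=KGZcVkCQVPAEAVeT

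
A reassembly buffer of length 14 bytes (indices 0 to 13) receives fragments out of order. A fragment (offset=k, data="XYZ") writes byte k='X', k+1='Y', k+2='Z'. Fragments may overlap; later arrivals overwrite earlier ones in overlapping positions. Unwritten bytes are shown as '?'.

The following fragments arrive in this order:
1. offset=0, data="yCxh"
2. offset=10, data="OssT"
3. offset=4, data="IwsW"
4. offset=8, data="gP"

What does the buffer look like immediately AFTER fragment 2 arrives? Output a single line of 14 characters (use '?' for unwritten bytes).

Answer: yCxh??????OssT

Derivation:
Fragment 1: offset=0 data="yCxh" -> buffer=yCxh??????????
Fragment 2: offset=10 data="OssT" -> buffer=yCxh??????OssT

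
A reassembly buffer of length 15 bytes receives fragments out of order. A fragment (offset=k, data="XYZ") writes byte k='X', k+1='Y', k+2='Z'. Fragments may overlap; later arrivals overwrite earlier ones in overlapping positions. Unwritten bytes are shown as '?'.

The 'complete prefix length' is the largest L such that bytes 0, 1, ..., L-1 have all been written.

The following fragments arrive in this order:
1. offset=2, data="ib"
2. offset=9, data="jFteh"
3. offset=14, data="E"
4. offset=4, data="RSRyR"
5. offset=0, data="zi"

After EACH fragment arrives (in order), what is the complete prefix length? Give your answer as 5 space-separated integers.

Answer: 0 0 0 0 15

Derivation:
Fragment 1: offset=2 data="ib" -> buffer=??ib??????????? -> prefix_len=0
Fragment 2: offset=9 data="jFteh" -> buffer=??ib?????jFteh? -> prefix_len=0
Fragment 3: offset=14 data="E" -> buffer=??ib?????jFtehE -> prefix_len=0
Fragment 4: offset=4 data="RSRyR" -> buffer=??ibRSRyRjFtehE -> prefix_len=0
Fragment 5: offset=0 data="zi" -> buffer=ziibRSRyRjFtehE -> prefix_len=15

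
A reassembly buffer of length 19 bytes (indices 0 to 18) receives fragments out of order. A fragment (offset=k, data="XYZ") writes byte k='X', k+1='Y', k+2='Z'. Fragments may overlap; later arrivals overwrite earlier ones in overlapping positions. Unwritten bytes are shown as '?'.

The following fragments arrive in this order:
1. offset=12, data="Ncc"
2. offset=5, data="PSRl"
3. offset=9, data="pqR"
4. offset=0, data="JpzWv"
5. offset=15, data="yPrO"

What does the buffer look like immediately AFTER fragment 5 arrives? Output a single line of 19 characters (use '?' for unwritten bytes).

Answer: JpzWvPSRlpqRNccyPrO

Derivation:
Fragment 1: offset=12 data="Ncc" -> buffer=????????????Ncc????
Fragment 2: offset=5 data="PSRl" -> buffer=?????PSRl???Ncc????
Fragment 3: offset=9 data="pqR" -> buffer=?????PSRlpqRNcc????
Fragment 4: offset=0 data="JpzWv" -> buffer=JpzWvPSRlpqRNcc????
Fragment 5: offset=15 data="yPrO" -> buffer=JpzWvPSRlpqRNccyPrO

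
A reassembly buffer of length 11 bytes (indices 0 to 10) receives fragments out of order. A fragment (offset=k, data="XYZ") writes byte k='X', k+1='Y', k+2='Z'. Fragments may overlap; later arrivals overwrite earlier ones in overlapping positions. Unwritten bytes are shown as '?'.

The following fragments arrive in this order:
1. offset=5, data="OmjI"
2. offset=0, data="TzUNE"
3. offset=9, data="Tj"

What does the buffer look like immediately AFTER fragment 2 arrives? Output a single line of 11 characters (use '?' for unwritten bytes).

Fragment 1: offset=5 data="OmjI" -> buffer=?????OmjI??
Fragment 2: offset=0 data="TzUNE" -> buffer=TzUNEOmjI??

Answer: TzUNEOmjI??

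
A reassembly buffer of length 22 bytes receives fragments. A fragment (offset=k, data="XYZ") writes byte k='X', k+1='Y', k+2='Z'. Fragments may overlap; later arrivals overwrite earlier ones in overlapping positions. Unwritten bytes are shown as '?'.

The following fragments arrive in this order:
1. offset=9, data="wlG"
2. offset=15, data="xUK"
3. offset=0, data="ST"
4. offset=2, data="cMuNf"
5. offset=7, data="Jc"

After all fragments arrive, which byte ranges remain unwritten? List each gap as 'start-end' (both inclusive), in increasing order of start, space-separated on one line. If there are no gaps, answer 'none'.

Fragment 1: offset=9 len=3
Fragment 2: offset=15 len=3
Fragment 3: offset=0 len=2
Fragment 4: offset=2 len=5
Fragment 5: offset=7 len=2
Gaps: 12-14 18-21

Answer: 12-14 18-21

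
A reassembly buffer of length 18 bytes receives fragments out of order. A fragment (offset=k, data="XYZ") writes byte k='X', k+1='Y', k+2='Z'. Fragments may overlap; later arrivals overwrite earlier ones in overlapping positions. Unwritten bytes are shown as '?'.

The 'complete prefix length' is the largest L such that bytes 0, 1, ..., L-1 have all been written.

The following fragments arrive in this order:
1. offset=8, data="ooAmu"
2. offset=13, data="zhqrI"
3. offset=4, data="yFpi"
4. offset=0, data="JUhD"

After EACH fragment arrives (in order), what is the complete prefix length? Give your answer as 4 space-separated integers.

Fragment 1: offset=8 data="ooAmu" -> buffer=????????ooAmu????? -> prefix_len=0
Fragment 2: offset=13 data="zhqrI" -> buffer=????????ooAmuzhqrI -> prefix_len=0
Fragment 3: offset=4 data="yFpi" -> buffer=????yFpiooAmuzhqrI -> prefix_len=0
Fragment 4: offset=0 data="JUhD" -> buffer=JUhDyFpiooAmuzhqrI -> prefix_len=18

Answer: 0 0 0 18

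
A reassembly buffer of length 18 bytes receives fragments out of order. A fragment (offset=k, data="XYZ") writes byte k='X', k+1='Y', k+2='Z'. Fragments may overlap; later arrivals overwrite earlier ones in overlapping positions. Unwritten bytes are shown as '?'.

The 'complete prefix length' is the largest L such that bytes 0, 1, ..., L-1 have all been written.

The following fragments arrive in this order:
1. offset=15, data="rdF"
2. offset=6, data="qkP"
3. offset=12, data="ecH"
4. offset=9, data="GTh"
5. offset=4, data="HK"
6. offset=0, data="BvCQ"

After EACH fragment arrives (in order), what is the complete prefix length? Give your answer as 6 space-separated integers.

Answer: 0 0 0 0 0 18

Derivation:
Fragment 1: offset=15 data="rdF" -> buffer=???????????????rdF -> prefix_len=0
Fragment 2: offset=6 data="qkP" -> buffer=??????qkP??????rdF -> prefix_len=0
Fragment 3: offset=12 data="ecH" -> buffer=??????qkP???ecHrdF -> prefix_len=0
Fragment 4: offset=9 data="GTh" -> buffer=??????qkPGThecHrdF -> prefix_len=0
Fragment 5: offset=4 data="HK" -> buffer=????HKqkPGThecHrdF -> prefix_len=0
Fragment 6: offset=0 data="BvCQ" -> buffer=BvCQHKqkPGThecHrdF -> prefix_len=18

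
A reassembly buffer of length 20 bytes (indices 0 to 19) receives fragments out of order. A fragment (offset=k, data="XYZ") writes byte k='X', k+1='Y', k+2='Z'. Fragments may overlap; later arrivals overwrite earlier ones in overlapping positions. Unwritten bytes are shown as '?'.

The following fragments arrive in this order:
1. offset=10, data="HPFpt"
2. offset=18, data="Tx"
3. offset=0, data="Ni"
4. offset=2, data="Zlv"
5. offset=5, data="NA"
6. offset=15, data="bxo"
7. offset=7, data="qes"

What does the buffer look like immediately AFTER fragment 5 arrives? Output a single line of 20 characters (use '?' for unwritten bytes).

Fragment 1: offset=10 data="HPFpt" -> buffer=??????????HPFpt?????
Fragment 2: offset=18 data="Tx" -> buffer=??????????HPFpt???Tx
Fragment 3: offset=0 data="Ni" -> buffer=Ni????????HPFpt???Tx
Fragment 4: offset=2 data="Zlv" -> buffer=NiZlv?????HPFpt???Tx
Fragment 5: offset=5 data="NA" -> buffer=NiZlvNA???HPFpt???Tx

Answer: NiZlvNA???HPFpt???Tx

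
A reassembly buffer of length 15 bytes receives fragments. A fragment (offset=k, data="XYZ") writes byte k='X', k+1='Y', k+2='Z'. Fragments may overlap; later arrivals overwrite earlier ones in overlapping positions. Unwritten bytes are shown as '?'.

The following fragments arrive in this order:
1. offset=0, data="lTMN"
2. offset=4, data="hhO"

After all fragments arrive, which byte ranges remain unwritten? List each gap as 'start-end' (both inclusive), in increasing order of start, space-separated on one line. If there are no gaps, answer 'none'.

Answer: 7-14

Derivation:
Fragment 1: offset=0 len=4
Fragment 2: offset=4 len=3
Gaps: 7-14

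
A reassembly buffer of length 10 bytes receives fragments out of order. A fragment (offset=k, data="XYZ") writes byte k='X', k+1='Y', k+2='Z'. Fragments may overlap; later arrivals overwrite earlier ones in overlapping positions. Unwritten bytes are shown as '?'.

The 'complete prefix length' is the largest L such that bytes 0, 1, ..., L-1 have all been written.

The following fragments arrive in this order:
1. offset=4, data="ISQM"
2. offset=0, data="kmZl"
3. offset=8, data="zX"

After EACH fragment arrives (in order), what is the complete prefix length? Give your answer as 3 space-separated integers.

Fragment 1: offset=4 data="ISQM" -> buffer=????ISQM?? -> prefix_len=0
Fragment 2: offset=0 data="kmZl" -> buffer=kmZlISQM?? -> prefix_len=8
Fragment 3: offset=8 data="zX" -> buffer=kmZlISQMzX -> prefix_len=10

Answer: 0 8 10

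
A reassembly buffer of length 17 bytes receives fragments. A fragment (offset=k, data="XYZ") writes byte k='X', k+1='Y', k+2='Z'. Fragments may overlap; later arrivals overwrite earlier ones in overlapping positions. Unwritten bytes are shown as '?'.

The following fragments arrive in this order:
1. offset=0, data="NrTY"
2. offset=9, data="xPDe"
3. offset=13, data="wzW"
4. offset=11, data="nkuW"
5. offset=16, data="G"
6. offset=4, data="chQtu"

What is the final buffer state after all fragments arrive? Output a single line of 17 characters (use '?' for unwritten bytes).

Fragment 1: offset=0 data="NrTY" -> buffer=NrTY?????????????
Fragment 2: offset=9 data="xPDe" -> buffer=NrTY?????xPDe????
Fragment 3: offset=13 data="wzW" -> buffer=NrTY?????xPDewzW?
Fragment 4: offset=11 data="nkuW" -> buffer=NrTY?????xPnkuWW?
Fragment 5: offset=16 data="G" -> buffer=NrTY?????xPnkuWWG
Fragment 6: offset=4 data="chQtu" -> buffer=NrTYchQtuxPnkuWWG

Answer: NrTYchQtuxPnkuWWG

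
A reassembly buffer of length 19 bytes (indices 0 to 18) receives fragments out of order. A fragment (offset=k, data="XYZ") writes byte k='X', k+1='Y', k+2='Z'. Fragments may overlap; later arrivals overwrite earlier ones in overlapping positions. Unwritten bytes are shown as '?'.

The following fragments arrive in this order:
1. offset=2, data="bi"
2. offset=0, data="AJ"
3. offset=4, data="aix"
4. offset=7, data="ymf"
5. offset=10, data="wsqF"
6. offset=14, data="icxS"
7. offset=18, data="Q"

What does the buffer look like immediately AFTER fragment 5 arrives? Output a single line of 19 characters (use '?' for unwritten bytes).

Answer: AJbiaixymfwsqF?????

Derivation:
Fragment 1: offset=2 data="bi" -> buffer=??bi???????????????
Fragment 2: offset=0 data="AJ" -> buffer=AJbi???????????????
Fragment 3: offset=4 data="aix" -> buffer=AJbiaix????????????
Fragment 4: offset=7 data="ymf" -> buffer=AJbiaixymf?????????
Fragment 5: offset=10 data="wsqF" -> buffer=AJbiaixymfwsqF?????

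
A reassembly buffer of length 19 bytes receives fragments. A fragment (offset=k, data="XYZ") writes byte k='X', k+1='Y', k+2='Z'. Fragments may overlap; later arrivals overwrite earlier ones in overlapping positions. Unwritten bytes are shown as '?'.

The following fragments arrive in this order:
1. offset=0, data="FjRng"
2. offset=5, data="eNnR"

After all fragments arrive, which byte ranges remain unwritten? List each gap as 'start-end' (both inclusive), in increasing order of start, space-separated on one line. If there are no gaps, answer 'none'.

Fragment 1: offset=0 len=5
Fragment 2: offset=5 len=4
Gaps: 9-18

Answer: 9-18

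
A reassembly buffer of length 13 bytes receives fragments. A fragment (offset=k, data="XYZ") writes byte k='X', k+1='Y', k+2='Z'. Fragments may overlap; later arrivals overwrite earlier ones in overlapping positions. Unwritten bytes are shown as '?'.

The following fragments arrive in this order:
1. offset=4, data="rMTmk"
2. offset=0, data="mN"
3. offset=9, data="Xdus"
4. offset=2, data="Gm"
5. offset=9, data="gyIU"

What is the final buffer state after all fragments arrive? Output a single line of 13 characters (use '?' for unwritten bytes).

Answer: mNGmrMTmkgyIU

Derivation:
Fragment 1: offset=4 data="rMTmk" -> buffer=????rMTmk????
Fragment 2: offset=0 data="mN" -> buffer=mN??rMTmk????
Fragment 3: offset=9 data="Xdus" -> buffer=mN??rMTmkXdus
Fragment 4: offset=2 data="Gm" -> buffer=mNGmrMTmkXdus
Fragment 5: offset=9 data="gyIU" -> buffer=mNGmrMTmkgyIU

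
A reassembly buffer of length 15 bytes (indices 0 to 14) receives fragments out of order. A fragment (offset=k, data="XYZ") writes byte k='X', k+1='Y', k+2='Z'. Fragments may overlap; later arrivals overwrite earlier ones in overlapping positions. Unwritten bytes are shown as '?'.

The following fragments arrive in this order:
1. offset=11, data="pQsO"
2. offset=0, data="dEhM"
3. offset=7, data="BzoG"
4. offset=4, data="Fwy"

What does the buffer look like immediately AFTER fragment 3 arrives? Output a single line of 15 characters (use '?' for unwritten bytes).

Fragment 1: offset=11 data="pQsO" -> buffer=???????????pQsO
Fragment 2: offset=0 data="dEhM" -> buffer=dEhM???????pQsO
Fragment 3: offset=7 data="BzoG" -> buffer=dEhM???BzoGpQsO

Answer: dEhM???BzoGpQsO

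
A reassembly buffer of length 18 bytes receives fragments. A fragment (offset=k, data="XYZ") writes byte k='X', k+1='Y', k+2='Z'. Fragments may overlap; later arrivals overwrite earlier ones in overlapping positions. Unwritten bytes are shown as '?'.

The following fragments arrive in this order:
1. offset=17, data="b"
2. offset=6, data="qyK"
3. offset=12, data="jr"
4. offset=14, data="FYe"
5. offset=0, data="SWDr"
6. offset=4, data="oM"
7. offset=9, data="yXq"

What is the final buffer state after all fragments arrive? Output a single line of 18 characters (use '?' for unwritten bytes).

Answer: SWDroMqyKyXqjrFYeb

Derivation:
Fragment 1: offset=17 data="b" -> buffer=?????????????????b
Fragment 2: offset=6 data="qyK" -> buffer=??????qyK????????b
Fragment 3: offset=12 data="jr" -> buffer=??????qyK???jr???b
Fragment 4: offset=14 data="FYe" -> buffer=??????qyK???jrFYeb
Fragment 5: offset=0 data="SWDr" -> buffer=SWDr??qyK???jrFYeb
Fragment 6: offset=4 data="oM" -> buffer=SWDroMqyK???jrFYeb
Fragment 7: offset=9 data="yXq" -> buffer=SWDroMqyKyXqjrFYeb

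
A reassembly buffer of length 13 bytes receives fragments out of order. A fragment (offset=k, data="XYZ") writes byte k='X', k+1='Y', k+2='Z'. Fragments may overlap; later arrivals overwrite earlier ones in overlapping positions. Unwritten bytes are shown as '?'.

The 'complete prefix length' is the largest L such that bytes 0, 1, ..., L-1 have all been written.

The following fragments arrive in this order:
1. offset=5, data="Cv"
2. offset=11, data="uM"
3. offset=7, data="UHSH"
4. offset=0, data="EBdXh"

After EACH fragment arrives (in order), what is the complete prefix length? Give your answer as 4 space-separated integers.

Answer: 0 0 0 13

Derivation:
Fragment 1: offset=5 data="Cv" -> buffer=?????Cv?????? -> prefix_len=0
Fragment 2: offset=11 data="uM" -> buffer=?????Cv????uM -> prefix_len=0
Fragment 3: offset=7 data="UHSH" -> buffer=?????CvUHSHuM -> prefix_len=0
Fragment 4: offset=0 data="EBdXh" -> buffer=EBdXhCvUHSHuM -> prefix_len=13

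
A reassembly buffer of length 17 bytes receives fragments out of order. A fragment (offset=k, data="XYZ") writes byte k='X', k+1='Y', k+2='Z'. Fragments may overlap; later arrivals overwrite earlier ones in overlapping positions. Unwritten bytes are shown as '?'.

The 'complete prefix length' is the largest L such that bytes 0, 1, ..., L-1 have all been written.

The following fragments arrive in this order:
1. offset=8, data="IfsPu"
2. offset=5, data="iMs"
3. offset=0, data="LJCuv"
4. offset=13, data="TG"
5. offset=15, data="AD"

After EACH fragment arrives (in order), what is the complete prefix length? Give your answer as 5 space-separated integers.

Answer: 0 0 13 15 17

Derivation:
Fragment 1: offset=8 data="IfsPu" -> buffer=????????IfsPu???? -> prefix_len=0
Fragment 2: offset=5 data="iMs" -> buffer=?????iMsIfsPu???? -> prefix_len=0
Fragment 3: offset=0 data="LJCuv" -> buffer=LJCuviMsIfsPu???? -> prefix_len=13
Fragment 4: offset=13 data="TG" -> buffer=LJCuviMsIfsPuTG?? -> prefix_len=15
Fragment 5: offset=15 data="AD" -> buffer=LJCuviMsIfsPuTGAD -> prefix_len=17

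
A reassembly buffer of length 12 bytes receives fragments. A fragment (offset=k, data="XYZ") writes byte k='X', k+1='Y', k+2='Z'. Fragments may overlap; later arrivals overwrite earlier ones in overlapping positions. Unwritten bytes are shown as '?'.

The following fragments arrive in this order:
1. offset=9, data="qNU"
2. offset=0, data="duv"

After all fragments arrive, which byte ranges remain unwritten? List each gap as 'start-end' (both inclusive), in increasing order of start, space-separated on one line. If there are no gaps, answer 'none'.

Answer: 3-8

Derivation:
Fragment 1: offset=9 len=3
Fragment 2: offset=0 len=3
Gaps: 3-8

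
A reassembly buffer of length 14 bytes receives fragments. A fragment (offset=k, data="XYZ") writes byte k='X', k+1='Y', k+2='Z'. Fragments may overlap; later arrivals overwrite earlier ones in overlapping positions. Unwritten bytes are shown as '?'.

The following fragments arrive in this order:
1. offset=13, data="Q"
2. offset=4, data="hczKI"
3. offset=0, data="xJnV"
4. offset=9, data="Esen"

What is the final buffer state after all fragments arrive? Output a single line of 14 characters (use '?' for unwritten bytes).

Answer: xJnVhczKIEsenQ

Derivation:
Fragment 1: offset=13 data="Q" -> buffer=?????????????Q
Fragment 2: offset=4 data="hczKI" -> buffer=????hczKI????Q
Fragment 3: offset=0 data="xJnV" -> buffer=xJnVhczKI????Q
Fragment 4: offset=9 data="Esen" -> buffer=xJnVhczKIEsenQ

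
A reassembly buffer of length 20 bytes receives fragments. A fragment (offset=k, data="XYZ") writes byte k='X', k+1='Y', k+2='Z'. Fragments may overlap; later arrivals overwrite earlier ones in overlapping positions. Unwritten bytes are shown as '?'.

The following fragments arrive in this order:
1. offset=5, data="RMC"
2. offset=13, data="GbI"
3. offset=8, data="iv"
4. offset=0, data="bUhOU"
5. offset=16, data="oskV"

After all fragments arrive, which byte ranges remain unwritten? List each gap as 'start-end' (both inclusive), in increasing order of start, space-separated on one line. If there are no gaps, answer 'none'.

Answer: 10-12

Derivation:
Fragment 1: offset=5 len=3
Fragment 2: offset=13 len=3
Fragment 3: offset=8 len=2
Fragment 4: offset=0 len=5
Fragment 5: offset=16 len=4
Gaps: 10-12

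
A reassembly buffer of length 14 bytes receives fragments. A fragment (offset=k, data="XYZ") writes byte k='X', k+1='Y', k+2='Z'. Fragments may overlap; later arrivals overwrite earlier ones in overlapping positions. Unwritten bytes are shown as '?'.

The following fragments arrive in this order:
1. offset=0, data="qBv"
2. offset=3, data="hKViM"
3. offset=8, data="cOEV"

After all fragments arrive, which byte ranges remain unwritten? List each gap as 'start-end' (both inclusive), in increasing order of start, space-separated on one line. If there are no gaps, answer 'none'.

Answer: 12-13

Derivation:
Fragment 1: offset=0 len=3
Fragment 2: offset=3 len=5
Fragment 3: offset=8 len=4
Gaps: 12-13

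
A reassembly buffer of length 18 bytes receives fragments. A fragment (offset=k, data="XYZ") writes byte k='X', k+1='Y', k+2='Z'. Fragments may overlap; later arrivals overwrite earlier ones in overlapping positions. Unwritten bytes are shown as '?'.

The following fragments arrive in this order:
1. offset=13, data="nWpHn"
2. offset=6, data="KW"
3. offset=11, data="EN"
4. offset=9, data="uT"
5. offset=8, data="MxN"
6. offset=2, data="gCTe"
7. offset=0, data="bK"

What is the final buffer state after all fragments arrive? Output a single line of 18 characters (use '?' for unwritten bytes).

Answer: bKgCTeKWMxNENnWpHn

Derivation:
Fragment 1: offset=13 data="nWpHn" -> buffer=?????????????nWpHn
Fragment 2: offset=6 data="KW" -> buffer=??????KW?????nWpHn
Fragment 3: offset=11 data="EN" -> buffer=??????KW???ENnWpHn
Fragment 4: offset=9 data="uT" -> buffer=??????KW?uTENnWpHn
Fragment 5: offset=8 data="MxN" -> buffer=??????KWMxNENnWpHn
Fragment 6: offset=2 data="gCTe" -> buffer=??gCTeKWMxNENnWpHn
Fragment 7: offset=0 data="bK" -> buffer=bKgCTeKWMxNENnWpHn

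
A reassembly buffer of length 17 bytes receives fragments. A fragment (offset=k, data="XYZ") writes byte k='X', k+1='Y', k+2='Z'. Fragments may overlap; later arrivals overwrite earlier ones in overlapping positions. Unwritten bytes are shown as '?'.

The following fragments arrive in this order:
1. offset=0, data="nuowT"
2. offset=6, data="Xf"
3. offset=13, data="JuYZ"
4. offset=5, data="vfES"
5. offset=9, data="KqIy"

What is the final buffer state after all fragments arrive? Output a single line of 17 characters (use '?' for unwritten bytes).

Fragment 1: offset=0 data="nuowT" -> buffer=nuowT????????????
Fragment 2: offset=6 data="Xf" -> buffer=nuowT?Xf?????????
Fragment 3: offset=13 data="JuYZ" -> buffer=nuowT?Xf?????JuYZ
Fragment 4: offset=5 data="vfES" -> buffer=nuowTvfES????JuYZ
Fragment 5: offset=9 data="KqIy" -> buffer=nuowTvfESKqIyJuYZ

Answer: nuowTvfESKqIyJuYZ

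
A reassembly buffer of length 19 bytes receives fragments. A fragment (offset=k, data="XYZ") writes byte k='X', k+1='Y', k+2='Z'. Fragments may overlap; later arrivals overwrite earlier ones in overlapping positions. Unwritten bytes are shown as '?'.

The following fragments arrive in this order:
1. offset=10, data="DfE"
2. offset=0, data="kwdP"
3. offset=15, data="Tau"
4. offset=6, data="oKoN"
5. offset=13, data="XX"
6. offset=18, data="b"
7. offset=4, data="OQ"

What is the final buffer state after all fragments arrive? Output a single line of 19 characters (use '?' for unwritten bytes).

Fragment 1: offset=10 data="DfE" -> buffer=??????????DfE??????
Fragment 2: offset=0 data="kwdP" -> buffer=kwdP??????DfE??????
Fragment 3: offset=15 data="Tau" -> buffer=kwdP??????DfE??Tau?
Fragment 4: offset=6 data="oKoN" -> buffer=kwdP??oKoNDfE??Tau?
Fragment 5: offset=13 data="XX" -> buffer=kwdP??oKoNDfEXXTau?
Fragment 6: offset=18 data="b" -> buffer=kwdP??oKoNDfEXXTaub
Fragment 7: offset=4 data="OQ" -> buffer=kwdPOQoKoNDfEXXTaub

Answer: kwdPOQoKoNDfEXXTaub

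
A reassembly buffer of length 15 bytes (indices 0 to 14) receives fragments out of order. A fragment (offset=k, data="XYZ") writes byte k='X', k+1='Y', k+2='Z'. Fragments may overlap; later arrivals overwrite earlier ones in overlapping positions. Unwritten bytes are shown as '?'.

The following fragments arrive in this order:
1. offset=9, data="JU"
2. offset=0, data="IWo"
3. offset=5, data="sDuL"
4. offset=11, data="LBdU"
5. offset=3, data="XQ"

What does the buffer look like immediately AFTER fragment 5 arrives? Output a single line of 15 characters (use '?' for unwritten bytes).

Answer: IWoXQsDuLJULBdU

Derivation:
Fragment 1: offset=9 data="JU" -> buffer=?????????JU????
Fragment 2: offset=0 data="IWo" -> buffer=IWo??????JU????
Fragment 3: offset=5 data="sDuL" -> buffer=IWo??sDuLJU????
Fragment 4: offset=11 data="LBdU" -> buffer=IWo??sDuLJULBdU
Fragment 5: offset=3 data="XQ" -> buffer=IWoXQsDuLJULBdU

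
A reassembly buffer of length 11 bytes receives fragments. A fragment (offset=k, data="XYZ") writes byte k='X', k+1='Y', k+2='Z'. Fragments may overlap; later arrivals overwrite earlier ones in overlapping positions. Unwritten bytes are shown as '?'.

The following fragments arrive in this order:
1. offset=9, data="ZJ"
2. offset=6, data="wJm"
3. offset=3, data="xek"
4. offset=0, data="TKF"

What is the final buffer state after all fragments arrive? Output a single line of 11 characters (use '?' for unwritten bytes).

Answer: TKFxekwJmZJ

Derivation:
Fragment 1: offset=9 data="ZJ" -> buffer=?????????ZJ
Fragment 2: offset=6 data="wJm" -> buffer=??????wJmZJ
Fragment 3: offset=3 data="xek" -> buffer=???xekwJmZJ
Fragment 4: offset=0 data="TKF" -> buffer=TKFxekwJmZJ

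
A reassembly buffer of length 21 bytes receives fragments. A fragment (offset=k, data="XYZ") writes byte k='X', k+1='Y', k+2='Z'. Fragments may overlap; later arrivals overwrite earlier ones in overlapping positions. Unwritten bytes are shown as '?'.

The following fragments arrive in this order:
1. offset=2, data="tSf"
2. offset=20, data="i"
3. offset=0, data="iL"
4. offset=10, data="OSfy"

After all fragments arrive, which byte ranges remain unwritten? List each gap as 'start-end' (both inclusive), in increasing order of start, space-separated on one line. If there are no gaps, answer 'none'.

Answer: 5-9 14-19

Derivation:
Fragment 1: offset=2 len=3
Fragment 2: offset=20 len=1
Fragment 3: offset=0 len=2
Fragment 4: offset=10 len=4
Gaps: 5-9 14-19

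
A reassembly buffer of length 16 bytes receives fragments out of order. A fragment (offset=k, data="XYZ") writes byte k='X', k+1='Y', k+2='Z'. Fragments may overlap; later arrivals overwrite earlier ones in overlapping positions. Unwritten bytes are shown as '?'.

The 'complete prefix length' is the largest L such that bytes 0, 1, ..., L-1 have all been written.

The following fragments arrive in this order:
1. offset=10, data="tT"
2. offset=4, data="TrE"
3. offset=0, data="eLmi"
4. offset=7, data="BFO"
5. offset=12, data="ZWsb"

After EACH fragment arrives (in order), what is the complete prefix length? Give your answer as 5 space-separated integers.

Fragment 1: offset=10 data="tT" -> buffer=??????????tT???? -> prefix_len=0
Fragment 2: offset=4 data="TrE" -> buffer=????TrE???tT???? -> prefix_len=0
Fragment 3: offset=0 data="eLmi" -> buffer=eLmiTrE???tT???? -> prefix_len=7
Fragment 4: offset=7 data="BFO" -> buffer=eLmiTrEBFOtT???? -> prefix_len=12
Fragment 5: offset=12 data="ZWsb" -> buffer=eLmiTrEBFOtTZWsb -> prefix_len=16

Answer: 0 0 7 12 16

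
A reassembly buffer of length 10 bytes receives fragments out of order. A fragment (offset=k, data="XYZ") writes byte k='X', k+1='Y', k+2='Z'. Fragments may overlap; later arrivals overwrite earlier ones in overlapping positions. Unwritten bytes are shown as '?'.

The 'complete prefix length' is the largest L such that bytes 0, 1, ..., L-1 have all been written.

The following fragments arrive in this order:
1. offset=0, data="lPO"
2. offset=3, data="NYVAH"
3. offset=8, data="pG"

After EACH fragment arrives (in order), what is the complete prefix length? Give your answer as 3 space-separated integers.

Fragment 1: offset=0 data="lPO" -> buffer=lPO??????? -> prefix_len=3
Fragment 2: offset=3 data="NYVAH" -> buffer=lPONYVAH?? -> prefix_len=8
Fragment 3: offset=8 data="pG" -> buffer=lPONYVAHpG -> prefix_len=10

Answer: 3 8 10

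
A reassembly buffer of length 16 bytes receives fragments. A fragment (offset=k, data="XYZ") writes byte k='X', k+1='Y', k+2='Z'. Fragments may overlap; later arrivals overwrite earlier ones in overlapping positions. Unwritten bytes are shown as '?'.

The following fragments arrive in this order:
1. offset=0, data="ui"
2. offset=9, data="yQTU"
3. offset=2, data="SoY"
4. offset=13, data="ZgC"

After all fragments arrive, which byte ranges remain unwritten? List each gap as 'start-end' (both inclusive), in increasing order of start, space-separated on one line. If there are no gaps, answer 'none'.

Answer: 5-8

Derivation:
Fragment 1: offset=0 len=2
Fragment 2: offset=9 len=4
Fragment 3: offset=2 len=3
Fragment 4: offset=13 len=3
Gaps: 5-8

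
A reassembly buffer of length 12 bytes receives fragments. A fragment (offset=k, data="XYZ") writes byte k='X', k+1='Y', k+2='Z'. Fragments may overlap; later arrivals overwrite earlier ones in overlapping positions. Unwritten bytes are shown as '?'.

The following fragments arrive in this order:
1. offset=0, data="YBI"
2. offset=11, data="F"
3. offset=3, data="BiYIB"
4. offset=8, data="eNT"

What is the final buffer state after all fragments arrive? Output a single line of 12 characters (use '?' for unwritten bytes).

Answer: YBIBiYIBeNTF

Derivation:
Fragment 1: offset=0 data="YBI" -> buffer=YBI?????????
Fragment 2: offset=11 data="F" -> buffer=YBI????????F
Fragment 3: offset=3 data="BiYIB" -> buffer=YBIBiYIB???F
Fragment 4: offset=8 data="eNT" -> buffer=YBIBiYIBeNTF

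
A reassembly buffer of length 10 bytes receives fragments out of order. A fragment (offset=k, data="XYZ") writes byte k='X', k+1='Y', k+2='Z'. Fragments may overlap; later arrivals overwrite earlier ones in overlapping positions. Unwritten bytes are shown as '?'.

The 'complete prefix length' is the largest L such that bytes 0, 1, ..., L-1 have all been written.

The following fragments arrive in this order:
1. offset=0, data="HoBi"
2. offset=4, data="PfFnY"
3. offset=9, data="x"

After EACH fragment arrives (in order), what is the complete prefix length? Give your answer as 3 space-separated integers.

Fragment 1: offset=0 data="HoBi" -> buffer=HoBi?????? -> prefix_len=4
Fragment 2: offset=4 data="PfFnY" -> buffer=HoBiPfFnY? -> prefix_len=9
Fragment 3: offset=9 data="x" -> buffer=HoBiPfFnYx -> prefix_len=10

Answer: 4 9 10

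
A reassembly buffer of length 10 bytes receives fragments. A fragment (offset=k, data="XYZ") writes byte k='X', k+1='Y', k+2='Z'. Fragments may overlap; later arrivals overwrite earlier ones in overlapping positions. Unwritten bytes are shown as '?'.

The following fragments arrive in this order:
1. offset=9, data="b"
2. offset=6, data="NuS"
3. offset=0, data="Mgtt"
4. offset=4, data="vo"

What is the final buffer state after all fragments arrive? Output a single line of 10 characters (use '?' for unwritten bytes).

Fragment 1: offset=9 data="b" -> buffer=?????????b
Fragment 2: offset=6 data="NuS" -> buffer=??????NuSb
Fragment 3: offset=0 data="Mgtt" -> buffer=Mgtt??NuSb
Fragment 4: offset=4 data="vo" -> buffer=MgttvoNuSb

Answer: MgttvoNuSb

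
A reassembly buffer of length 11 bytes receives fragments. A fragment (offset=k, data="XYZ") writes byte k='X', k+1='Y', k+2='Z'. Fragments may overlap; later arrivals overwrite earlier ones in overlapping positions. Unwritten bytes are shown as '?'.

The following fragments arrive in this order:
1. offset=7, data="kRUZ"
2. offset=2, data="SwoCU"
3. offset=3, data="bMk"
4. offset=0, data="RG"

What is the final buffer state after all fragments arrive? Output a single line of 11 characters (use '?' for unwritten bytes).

Answer: RGSbMkUkRUZ

Derivation:
Fragment 1: offset=7 data="kRUZ" -> buffer=???????kRUZ
Fragment 2: offset=2 data="SwoCU" -> buffer=??SwoCUkRUZ
Fragment 3: offset=3 data="bMk" -> buffer=??SbMkUkRUZ
Fragment 4: offset=0 data="RG" -> buffer=RGSbMkUkRUZ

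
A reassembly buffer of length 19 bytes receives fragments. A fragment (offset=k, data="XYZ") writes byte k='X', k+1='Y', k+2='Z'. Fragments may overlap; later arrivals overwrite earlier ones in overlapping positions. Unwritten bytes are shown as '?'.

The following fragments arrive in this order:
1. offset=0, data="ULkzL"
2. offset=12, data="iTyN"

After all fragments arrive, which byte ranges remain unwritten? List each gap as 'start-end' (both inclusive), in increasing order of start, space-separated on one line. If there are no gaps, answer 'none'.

Fragment 1: offset=0 len=5
Fragment 2: offset=12 len=4
Gaps: 5-11 16-18

Answer: 5-11 16-18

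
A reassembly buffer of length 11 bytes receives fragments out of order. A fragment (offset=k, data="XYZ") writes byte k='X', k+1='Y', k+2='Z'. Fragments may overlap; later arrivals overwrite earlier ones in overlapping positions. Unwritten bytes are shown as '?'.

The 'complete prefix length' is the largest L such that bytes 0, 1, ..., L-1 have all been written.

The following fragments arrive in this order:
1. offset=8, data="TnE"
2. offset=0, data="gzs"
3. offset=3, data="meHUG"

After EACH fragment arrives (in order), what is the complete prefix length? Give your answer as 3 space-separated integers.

Fragment 1: offset=8 data="TnE" -> buffer=????????TnE -> prefix_len=0
Fragment 2: offset=0 data="gzs" -> buffer=gzs?????TnE -> prefix_len=3
Fragment 3: offset=3 data="meHUG" -> buffer=gzsmeHUGTnE -> prefix_len=11

Answer: 0 3 11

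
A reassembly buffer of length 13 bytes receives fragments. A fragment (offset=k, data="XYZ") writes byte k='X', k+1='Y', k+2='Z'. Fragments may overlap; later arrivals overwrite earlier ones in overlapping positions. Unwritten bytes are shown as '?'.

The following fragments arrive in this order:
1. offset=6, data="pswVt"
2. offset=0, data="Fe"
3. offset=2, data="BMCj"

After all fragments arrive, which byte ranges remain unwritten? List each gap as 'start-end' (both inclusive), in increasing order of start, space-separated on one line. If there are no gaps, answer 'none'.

Fragment 1: offset=6 len=5
Fragment 2: offset=0 len=2
Fragment 3: offset=2 len=4
Gaps: 11-12

Answer: 11-12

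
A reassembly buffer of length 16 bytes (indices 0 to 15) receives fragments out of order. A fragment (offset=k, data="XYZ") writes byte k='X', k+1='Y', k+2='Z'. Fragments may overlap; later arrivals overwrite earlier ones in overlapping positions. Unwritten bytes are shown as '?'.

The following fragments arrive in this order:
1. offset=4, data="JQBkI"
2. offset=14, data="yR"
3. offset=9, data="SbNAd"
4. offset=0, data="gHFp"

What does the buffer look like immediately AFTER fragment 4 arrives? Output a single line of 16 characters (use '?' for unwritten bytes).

Fragment 1: offset=4 data="JQBkI" -> buffer=????JQBkI???????
Fragment 2: offset=14 data="yR" -> buffer=????JQBkI?????yR
Fragment 3: offset=9 data="SbNAd" -> buffer=????JQBkISbNAdyR
Fragment 4: offset=0 data="gHFp" -> buffer=gHFpJQBkISbNAdyR

Answer: gHFpJQBkISbNAdyR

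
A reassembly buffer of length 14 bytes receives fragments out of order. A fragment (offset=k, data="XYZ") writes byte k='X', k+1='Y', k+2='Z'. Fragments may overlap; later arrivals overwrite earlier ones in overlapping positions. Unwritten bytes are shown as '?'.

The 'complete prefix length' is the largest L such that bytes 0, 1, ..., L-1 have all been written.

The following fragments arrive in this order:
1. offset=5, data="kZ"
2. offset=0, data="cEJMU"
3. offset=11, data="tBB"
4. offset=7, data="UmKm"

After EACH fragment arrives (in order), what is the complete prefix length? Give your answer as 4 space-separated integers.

Answer: 0 7 7 14

Derivation:
Fragment 1: offset=5 data="kZ" -> buffer=?????kZ??????? -> prefix_len=0
Fragment 2: offset=0 data="cEJMU" -> buffer=cEJMUkZ??????? -> prefix_len=7
Fragment 3: offset=11 data="tBB" -> buffer=cEJMUkZ????tBB -> prefix_len=7
Fragment 4: offset=7 data="UmKm" -> buffer=cEJMUkZUmKmtBB -> prefix_len=14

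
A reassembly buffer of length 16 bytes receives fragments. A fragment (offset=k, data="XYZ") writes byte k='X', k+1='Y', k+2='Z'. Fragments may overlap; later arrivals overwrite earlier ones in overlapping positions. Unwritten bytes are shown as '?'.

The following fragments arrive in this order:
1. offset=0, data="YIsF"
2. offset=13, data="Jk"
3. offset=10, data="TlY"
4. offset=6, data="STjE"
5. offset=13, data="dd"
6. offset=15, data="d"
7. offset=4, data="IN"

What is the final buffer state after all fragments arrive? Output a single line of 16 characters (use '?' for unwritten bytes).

Answer: YIsFINSTjETlYddd

Derivation:
Fragment 1: offset=0 data="YIsF" -> buffer=YIsF????????????
Fragment 2: offset=13 data="Jk" -> buffer=YIsF?????????Jk?
Fragment 3: offset=10 data="TlY" -> buffer=YIsF??????TlYJk?
Fragment 4: offset=6 data="STjE" -> buffer=YIsF??STjETlYJk?
Fragment 5: offset=13 data="dd" -> buffer=YIsF??STjETlYdd?
Fragment 6: offset=15 data="d" -> buffer=YIsF??STjETlYddd
Fragment 7: offset=4 data="IN" -> buffer=YIsFINSTjETlYddd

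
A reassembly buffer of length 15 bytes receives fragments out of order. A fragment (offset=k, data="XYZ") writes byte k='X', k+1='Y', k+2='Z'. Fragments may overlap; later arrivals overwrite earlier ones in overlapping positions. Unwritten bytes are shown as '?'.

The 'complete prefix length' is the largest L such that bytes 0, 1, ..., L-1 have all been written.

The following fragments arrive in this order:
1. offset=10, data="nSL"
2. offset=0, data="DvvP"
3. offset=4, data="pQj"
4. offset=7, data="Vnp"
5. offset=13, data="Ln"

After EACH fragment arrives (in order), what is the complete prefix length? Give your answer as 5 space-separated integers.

Answer: 0 4 7 13 15

Derivation:
Fragment 1: offset=10 data="nSL" -> buffer=??????????nSL?? -> prefix_len=0
Fragment 2: offset=0 data="DvvP" -> buffer=DvvP??????nSL?? -> prefix_len=4
Fragment 3: offset=4 data="pQj" -> buffer=DvvPpQj???nSL?? -> prefix_len=7
Fragment 4: offset=7 data="Vnp" -> buffer=DvvPpQjVnpnSL?? -> prefix_len=13
Fragment 5: offset=13 data="Ln" -> buffer=DvvPpQjVnpnSLLn -> prefix_len=15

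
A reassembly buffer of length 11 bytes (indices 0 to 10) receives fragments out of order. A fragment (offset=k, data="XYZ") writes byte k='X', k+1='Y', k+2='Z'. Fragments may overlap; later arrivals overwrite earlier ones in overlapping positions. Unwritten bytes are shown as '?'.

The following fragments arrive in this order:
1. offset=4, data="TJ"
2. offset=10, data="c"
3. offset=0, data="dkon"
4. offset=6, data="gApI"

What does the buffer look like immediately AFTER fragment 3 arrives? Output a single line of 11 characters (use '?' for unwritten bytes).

Answer: dkonTJ????c

Derivation:
Fragment 1: offset=4 data="TJ" -> buffer=????TJ?????
Fragment 2: offset=10 data="c" -> buffer=????TJ????c
Fragment 3: offset=0 data="dkon" -> buffer=dkonTJ????c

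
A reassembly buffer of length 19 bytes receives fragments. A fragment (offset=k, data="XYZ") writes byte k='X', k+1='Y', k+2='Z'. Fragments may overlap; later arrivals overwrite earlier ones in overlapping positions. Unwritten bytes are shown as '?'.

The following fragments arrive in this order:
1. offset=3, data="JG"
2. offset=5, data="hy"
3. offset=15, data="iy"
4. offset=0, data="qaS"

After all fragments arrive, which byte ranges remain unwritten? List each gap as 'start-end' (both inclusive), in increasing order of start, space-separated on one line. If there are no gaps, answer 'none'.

Fragment 1: offset=3 len=2
Fragment 2: offset=5 len=2
Fragment 3: offset=15 len=2
Fragment 4: offset=0 len=3
Gaps: 7-14 17-18

Answer: 7-14 17-18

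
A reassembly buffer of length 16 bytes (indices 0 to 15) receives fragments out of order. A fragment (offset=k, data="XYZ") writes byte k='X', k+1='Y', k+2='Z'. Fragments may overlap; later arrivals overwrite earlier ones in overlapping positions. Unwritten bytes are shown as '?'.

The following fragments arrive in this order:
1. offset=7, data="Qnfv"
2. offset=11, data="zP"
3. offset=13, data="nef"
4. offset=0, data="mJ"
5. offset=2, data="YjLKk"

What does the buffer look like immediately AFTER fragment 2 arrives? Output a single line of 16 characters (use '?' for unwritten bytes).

Fragment 1: offset=7 data="Qnfv" -> buffer=???????Qnfv?????
Fragment 2: offset=11 data="zP" -> buffer=???????QnfvzP???

Answer: ???????QnfvzP???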